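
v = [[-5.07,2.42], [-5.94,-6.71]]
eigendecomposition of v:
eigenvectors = [[-0.12-0.53j, -0.12+0.53j], [(0.84+0j), (0.84-0j)]]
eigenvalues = [(-5.89+3.7j), (-5.89-3.7j)]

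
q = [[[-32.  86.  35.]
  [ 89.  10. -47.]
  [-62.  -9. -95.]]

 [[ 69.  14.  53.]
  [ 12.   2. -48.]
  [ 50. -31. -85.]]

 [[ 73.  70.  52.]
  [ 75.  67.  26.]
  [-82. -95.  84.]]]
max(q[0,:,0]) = 89.0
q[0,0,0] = -32.0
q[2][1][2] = 26.0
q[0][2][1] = -9.0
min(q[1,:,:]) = -85.0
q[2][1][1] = 67.0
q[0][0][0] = -32.0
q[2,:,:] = [[73.0, 70.0, 52.0], [75.0, 67.0, 26.0], [-82.0, -95.0, 84.0]]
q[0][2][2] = -95.0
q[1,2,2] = -85.0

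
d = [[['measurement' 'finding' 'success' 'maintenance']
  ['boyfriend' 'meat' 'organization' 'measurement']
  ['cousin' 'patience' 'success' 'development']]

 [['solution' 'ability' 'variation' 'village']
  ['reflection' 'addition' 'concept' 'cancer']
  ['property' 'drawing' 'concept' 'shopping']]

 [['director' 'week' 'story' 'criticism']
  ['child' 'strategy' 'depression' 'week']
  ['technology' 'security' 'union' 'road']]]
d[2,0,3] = 'criticism'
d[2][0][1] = 'week'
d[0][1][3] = 'measurement'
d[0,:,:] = [['measurement', 'finding', 'success', 'maintenance'], ['boyfriend', 'meat', 'organization', 'measurement'], ['cousin', 'patience', 'success', 'development']]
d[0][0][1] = 'finding'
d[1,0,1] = 'ability'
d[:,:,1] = [['finding', 'meat', 'patience'], ['ability', 'addition', 'drawing'], ['week', 'strategy', 'security']]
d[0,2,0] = 'cousin'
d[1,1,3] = 'cancer'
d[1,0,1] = 'ability'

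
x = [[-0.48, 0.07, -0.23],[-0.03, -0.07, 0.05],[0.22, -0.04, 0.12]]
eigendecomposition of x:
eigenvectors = [[0.90, -0.28, 0.15], [0.16, 0.58, 0.99], [-0.40, 0.77, 0.03]]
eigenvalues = [-0.37, 0.01, -0.07]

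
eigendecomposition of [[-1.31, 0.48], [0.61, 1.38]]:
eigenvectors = [[-0.98, -0.17], [0.21, -0.99]]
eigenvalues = [-1.41, 1.48]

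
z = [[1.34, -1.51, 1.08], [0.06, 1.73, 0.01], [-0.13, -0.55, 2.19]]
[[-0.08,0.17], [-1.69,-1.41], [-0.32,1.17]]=z @ [[-0.78, -0.98], [-0.95, -0.78], [-0.43, 0.28]]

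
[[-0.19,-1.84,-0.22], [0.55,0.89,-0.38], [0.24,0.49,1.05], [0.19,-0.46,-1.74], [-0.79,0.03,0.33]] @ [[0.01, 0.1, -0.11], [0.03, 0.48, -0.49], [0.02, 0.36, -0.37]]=[[-0.06,-0.98,1.0], [0.02,0.35,-0.36], [0.04,0.64,-0.66], [-0.05,-0.83,0.85], [-0.0,0.05,-0.05]]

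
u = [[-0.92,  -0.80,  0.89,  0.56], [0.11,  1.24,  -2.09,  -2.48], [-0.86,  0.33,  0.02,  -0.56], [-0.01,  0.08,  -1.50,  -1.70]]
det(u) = -0.008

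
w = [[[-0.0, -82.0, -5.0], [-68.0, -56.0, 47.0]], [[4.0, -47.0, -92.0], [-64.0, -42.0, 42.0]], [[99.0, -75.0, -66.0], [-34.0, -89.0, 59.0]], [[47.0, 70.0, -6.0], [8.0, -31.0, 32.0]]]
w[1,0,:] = [4.0, -47.0, -92.0]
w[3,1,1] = -31.0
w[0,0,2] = -5.0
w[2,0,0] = 99.0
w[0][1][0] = -68.0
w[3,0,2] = -6.0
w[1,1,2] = 42.0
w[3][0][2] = -6.0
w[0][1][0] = -68.0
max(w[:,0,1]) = 70.0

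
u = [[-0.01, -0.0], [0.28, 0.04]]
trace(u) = 0.03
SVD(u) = [[-0.03,1.00], [1.0,0.03]] @ diag([0.2830159049365662, 0.0014133481299916793]) @ [[0.99, 0.14], [-0.14, 0.99]]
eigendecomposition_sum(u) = [[0.00, 0.0], [0.22, 0.04]] + [[-0.01, -0.00], [0.06, -0.00]]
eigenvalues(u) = [0.04, -0.01]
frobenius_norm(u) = 0.28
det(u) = -0.00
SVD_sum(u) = [[-0.01, -0.0],[0.28, 0.04]] + [[-0.00, 0.0], [-0.00, 0.00]]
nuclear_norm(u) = 0.28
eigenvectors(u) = [[0.0, 0.18], [1.00, -0.98]]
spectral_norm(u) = 0.28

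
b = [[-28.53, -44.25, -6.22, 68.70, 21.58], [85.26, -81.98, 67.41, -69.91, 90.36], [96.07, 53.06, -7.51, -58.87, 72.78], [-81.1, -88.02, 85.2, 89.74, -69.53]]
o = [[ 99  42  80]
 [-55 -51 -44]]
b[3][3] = 89.74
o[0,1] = 42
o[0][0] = 99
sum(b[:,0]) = 71.70000000000002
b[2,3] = -58.87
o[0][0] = 99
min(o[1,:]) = -55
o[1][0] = -55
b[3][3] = 89.74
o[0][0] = 99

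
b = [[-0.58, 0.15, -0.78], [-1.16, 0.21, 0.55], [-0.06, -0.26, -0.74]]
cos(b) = [[0.92, -0.07, -0.52], [-0.19, 1.15, -0.28], [-0.18, -0.06, 0.80]]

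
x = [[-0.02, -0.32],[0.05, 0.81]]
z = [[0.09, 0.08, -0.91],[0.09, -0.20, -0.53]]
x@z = [[-0.03,0.06,0.19], [0.08,-0.16,-0.47]]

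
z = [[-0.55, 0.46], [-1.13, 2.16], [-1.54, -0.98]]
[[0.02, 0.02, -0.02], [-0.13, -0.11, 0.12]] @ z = [[-0.00,0.07], [0.01,-0.42]]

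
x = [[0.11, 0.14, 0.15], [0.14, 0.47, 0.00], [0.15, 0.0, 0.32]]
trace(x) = 0.90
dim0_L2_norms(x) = [0.23, 0.49, 0.35]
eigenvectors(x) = [[0.88, -0.29, -0.39], [-0.26, 0.4, -0.88], [-0.41, -0.87, -0.28]]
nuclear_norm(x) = 0.90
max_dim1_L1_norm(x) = 0.61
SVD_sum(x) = [[0.08, 0.18, 0.06], [0.18, 0.41, 0.13], [0.06, 0.13, 0.04]] + [[0.03, -0.04, 0.09], [-0.04, 0.06, -0.13], [0.09, -0.13, 0.28]] + [[-0.00, 0.0, 0.0], [0.0, -0.00, -0.00], [0.0, -0.00, -0.00]]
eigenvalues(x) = [-0.0, 0.37, 0.53]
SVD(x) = [[-0.39, 0.29, -0.88], [-0.88, -0.40, 0.26], [-0.28, 0.87, 0.41]] @ diag([0.5320395849793064, 0.36950169751076023, 0.0015412824900664622]) @ [[-0.39, -0.88, -0.28], [0.29, -0.4, 0.87], [0.88, -0.26, -0.41]]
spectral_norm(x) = 0.53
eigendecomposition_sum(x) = [[-0.0, 0.00, 0.00], [0.0, -0.00, -0.00], [0.00, -0.00, -0.0]] + [[0.03,-0.04,0.09], [-0.04,0.06,-0.13], [0.09,-0.13,0.28]] + [[0.08,0.18,0.06], [0.18,0.41,0.13], [0.06,0.13,0.04]]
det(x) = -0.00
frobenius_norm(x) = 0.65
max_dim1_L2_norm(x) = 0.49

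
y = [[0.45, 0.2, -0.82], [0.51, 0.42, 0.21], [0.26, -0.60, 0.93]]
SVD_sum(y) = [[0.05, 0.37, -0.76], [0.0, 0.01, -0.02], [-0.07, -0.47, 0.97]] + [[0.28,0.09,0.07], [0.60,0.20,0.14], [0.23,0.08,0.05]] + [[0.12, -0.27, -0.12], [-0.09, 0.2, 0.09], [0.09, -0.21, -0.09]]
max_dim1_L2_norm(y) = 1.14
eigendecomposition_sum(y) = [[(0.08+0.24j), (-0.24-0.1j), -0.09+0.30j], [(0.17-0.17j), 0.01+0.25j, 0.29-0.05j], [(0.22-0.07j), (-0.09+0.21j), (0.27+0.08j)]] + [[0.08-0.24j, (-0.24+0.1j), -0.09-0.30j], [(0.17+0.17j), (0.01-0.25j), 0.29+0.05j], [(0.22+0.07j), -0.09-0.21j, 0.27-0.08j]] + [[(0.29+0j), (0.67-0j), -0.64+0.00j],  [0.17+0.00j, (0.39-0j), (-0.37+0j)],  [-0.18-0.00j, -0.42+0.00j, 0.40-0.00j]]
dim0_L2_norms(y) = [0.73, 0.76, 1.26]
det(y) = 0.49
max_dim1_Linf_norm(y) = 0.93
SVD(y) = [[-0.62, 0.40, -0.68],[-0.02, 0.85, 0.52],[0.79, 0.33, -0.52]] @ diag([1.375780855332083, 0.758843510840363, 0.46838399220852245]) @ [[-0.06, -0.44, 0.90], [0.92, 0.31, 0.22], [-0.38, 0.84, 0.39]]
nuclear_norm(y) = 2.60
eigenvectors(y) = [[-0.61+0.00j,(-0.61-0j),-0.76+0.00j], [0.25+0.52j,(0.25-0.52j),-0.44+0.00j], [(-0+0.55j),-0.00-0.55j,(0.47+0j)]]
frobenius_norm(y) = 1.64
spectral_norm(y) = 1.38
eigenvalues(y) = [(0.36+0.57j), (0.36-0.57j), (1.07+0j)]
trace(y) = 1.80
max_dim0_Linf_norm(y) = 0.93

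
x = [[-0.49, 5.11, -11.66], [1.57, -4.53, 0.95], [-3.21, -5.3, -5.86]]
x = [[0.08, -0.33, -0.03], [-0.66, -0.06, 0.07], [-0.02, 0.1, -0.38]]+[[-0.57, 5.44, -11.63], [2.23, -4.47, 0.88], [-3.19, -5.40, -5.48]]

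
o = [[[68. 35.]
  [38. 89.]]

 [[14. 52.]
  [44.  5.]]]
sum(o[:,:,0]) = 164.0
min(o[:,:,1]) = 5.0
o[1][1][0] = 44.0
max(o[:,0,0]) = 68.0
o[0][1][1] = 89.0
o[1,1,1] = 5.0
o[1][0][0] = 14.0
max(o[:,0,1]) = 52.0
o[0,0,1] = 35.0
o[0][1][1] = 89.0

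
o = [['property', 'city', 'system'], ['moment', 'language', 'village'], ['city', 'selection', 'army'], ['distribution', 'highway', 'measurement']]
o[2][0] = 'city'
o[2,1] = 'selection'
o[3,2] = 'measurement'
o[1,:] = ['moment', 'language', 'village']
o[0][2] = 'system'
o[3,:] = ['distribution', 'highway', 'measurement']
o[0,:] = ['property', 'city', 'system']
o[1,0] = 'moment'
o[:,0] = ['property', 'moment', 'city', 'distribution']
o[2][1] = 'selection'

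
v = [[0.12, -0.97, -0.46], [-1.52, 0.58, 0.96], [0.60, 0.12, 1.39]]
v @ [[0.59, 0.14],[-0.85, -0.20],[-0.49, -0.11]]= [[1.12, 0.26], [-1.86, -0.43], [-0.43, -0.09]]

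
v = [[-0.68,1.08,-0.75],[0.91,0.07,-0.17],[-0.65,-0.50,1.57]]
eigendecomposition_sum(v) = [[-1.0, 0.65, -0.21],[0.6, -0.39, 0.13],[-0.12, 0.08, -0.03]] + [[0.25, 0.3, -0.6], [0.18, 0.21, -0.42], [-0.63, -0.75, 1.51]] + [[0.07, 0.13, 0.06],[0.14, 0.25, 0.12],[0.1, 0.18, 0.09]]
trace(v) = 0.96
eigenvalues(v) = [-1.42, 1.97, 0.41]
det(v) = -1.13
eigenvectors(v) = [[0.85, -0.36, 0.38], [-0.51, -0.25, 0.75], [0.1, 0.9, 0.54]]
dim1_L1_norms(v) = [2.51, 1.15, 2.72]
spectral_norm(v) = 2.03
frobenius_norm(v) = 2.49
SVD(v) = [[0.52, 0.74, -0.43], [0.16, -0.58, -0.8], [-0.84, 0.35, -0.42]] @ diag([2.0266017923478237, 1.3858631429596653, 0.40356972661306806]) @ [[0.17,0.49,-0.86], [-0.91,0.42,0.06], [-0.39,-0.76,-0.51]]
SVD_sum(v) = [[0.18, 0.52, -0.90], [0.06, 0.16, -0.28], [-0.28, -0.83, 1.45]] + [[-0.92, 0.43, 0.07], [0.73, -0.34, -0.05], [-0.43, 0.20, 0.03]] + [[0.07, 0.13, 0.09], [0.13, 0.25, 0.17], [0.07, 0.13, 0.09]]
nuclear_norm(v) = 3.82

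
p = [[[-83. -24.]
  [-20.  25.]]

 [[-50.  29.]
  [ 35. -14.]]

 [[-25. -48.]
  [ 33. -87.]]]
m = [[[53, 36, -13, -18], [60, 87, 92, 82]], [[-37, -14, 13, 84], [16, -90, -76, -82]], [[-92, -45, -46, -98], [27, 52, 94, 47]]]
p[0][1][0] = -20.0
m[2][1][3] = 47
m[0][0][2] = -13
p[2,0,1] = -48.0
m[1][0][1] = -14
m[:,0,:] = [[53, 36, -13, -18], [-37, -14, 13, 84], [-92, -45, -46, -98]]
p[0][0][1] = -24.0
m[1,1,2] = -76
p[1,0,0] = -50.0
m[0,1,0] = 60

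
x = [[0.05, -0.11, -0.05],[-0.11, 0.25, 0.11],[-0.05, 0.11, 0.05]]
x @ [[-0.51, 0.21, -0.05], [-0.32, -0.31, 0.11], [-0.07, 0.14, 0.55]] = [[0.01, 0.04, -0.04],[-0.03, -0.09, 0.09],[-0.01, -0.04, 0.04]]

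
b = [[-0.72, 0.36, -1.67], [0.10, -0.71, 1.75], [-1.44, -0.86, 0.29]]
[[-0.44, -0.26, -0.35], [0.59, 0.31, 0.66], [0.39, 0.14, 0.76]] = b @ [[-0.27, -0.08, -0.22], [0.14, 0.04, -0.45], [0.41, 0.20, 0.21]]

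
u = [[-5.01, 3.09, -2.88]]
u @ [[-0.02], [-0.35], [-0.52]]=[[0.52]]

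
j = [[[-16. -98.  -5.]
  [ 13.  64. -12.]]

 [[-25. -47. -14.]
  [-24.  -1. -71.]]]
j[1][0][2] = -14.0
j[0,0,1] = -98.0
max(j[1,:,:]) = -1.0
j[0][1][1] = 64.0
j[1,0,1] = -47.0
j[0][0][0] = -16.0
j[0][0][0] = -16.0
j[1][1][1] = -1.0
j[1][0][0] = -25.0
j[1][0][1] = -47.0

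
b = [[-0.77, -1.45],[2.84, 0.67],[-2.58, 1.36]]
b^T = [[-0.77, 2.84, -2.58], [-1.45, 0.67, 1.36]]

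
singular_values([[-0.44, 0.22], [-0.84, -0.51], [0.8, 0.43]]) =[1.37, 0.4]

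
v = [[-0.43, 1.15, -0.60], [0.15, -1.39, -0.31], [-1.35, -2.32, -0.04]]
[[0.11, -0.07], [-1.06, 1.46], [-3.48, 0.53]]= v@ [[1.21,0.72], [0.79,-0.62], [0.46,-1.59]]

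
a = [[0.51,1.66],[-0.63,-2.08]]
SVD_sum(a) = [[0.51, 1.66], [-0.63, -2.08]] + [[0.0, -0.00],[0.0, -0.0]]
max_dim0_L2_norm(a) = 2.66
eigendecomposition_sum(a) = [[0.01, 0.01], [-0.0, -0.0]] + [[0.50, 1.65], [-0.63, -2.08]]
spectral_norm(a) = 2.78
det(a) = -0.02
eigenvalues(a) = [0.01, -1.58]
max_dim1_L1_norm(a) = 2.71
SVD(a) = [[-0.62,0.78], [0.78,0.62]] @ diag([2.7819005960614525, 0.005391997119248886]) @ [[-0.29, -0.96],  [0.96, -0.29]]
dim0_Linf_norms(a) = [0.63, 2.08]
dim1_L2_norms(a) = [1.74, 2.17]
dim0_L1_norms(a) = [1.14, 3.74]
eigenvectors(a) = [[0.96, -0.62], [-0.29, 0.78]]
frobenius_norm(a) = 2.78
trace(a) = -1.57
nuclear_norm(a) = 2.79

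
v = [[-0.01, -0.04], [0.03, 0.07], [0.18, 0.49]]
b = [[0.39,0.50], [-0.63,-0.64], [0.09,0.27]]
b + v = [[0.38, 0.46], [-0.6, -0.57], [0.27, 0.76]]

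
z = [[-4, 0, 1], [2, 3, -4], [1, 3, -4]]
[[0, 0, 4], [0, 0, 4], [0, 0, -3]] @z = [[4, 12, -16], [4, 12, -16], [-3, -9, 12]]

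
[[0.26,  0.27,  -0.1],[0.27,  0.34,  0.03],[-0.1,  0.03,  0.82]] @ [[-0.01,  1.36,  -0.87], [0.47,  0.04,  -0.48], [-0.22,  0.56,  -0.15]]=[[0.15, 0.31, -0.34], [0.15, 0.40, -0.40], [-0.17, 0.32, -0.05]]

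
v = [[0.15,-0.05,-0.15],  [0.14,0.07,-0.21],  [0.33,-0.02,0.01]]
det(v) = 0.007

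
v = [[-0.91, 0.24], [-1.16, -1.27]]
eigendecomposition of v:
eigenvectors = [[(-0.14-0.39j), (-0.14+0.39j)], [0.91+0.00j, (0.91-0j)]]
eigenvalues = [(-1.09+0.5j), (-1.09-0.5j)]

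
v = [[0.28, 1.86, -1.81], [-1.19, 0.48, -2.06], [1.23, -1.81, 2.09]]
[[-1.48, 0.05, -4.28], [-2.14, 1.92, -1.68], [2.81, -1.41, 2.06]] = v@[[0.81, -0.78, -1.79], [-0.47, -0.42, -0.3], [0.46, -0.58, 1.78]]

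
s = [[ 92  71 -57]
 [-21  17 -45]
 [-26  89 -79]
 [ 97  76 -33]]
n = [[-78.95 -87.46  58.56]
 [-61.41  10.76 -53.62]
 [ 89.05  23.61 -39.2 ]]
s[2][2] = -79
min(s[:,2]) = -79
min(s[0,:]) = -57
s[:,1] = [71, 17, 89, 76]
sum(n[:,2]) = -34.26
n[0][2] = 58.56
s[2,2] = -79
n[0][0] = -78.95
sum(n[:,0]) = -51.31000000000002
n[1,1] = 10.76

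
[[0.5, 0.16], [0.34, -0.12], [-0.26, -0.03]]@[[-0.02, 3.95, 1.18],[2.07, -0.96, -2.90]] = [[0.32, 1.82, 0.13], [-0.26, 1.46, 0.75], [-0.06, -1.00, -0.22]]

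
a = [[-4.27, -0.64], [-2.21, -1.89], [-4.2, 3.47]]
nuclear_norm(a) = 10.27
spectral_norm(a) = 6.55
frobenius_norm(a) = 7.54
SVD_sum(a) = [[-3.78,1.08], [-1.55,0.44], [-4.8,1.37]] + [[-0.49,  -1.72], [-0.66,  -2.33], [0.60,  2.10]]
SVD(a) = [[-0.60,  -0.48], [-0.25,  -0.65], [-0.76,  0.59]] @ diag([6.552811652559106, 3.7202499171541668]) @ [[0.96, -0.27], [0.27, 0.96]]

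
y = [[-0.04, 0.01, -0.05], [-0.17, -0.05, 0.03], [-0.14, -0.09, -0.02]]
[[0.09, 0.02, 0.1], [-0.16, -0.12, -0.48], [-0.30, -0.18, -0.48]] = y @ [[-0.34, 0.14, 1.33], [4.02, 1.82, 3.76], [-0.68, -0.16, -2.23]]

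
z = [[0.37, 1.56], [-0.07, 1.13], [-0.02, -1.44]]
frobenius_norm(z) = 2.43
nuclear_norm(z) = 2.72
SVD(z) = [[-0.66, 0.73],  [-0.46, -0.57],  [0.59, 0.37]] @ diag([2.41513676986998, 0.3056376659085057]) @ [[-0.09, -1.00],[1.0, -0.09]]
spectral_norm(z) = 2.42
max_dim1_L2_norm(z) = 1.6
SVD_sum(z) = [[0.15, 1.58], [0.1, 1.11], [-0.13, -1.43]] + [[0.22, -0.02], [-0.17, 0.02], [0.11, -0.01]]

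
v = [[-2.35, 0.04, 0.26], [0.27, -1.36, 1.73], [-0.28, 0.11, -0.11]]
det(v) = -0.01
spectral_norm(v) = 2.40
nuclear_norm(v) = 4.60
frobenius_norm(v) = 3.26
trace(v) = -3.82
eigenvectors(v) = [[0.87, -0.02, 0.08],[-0.48, -1.0, 0.79],[0.13, 0.08, 0.61]]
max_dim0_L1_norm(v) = 2.9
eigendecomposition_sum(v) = [[-2.33, 0.07, 0.22], [1.28, -0.04, -0.12], [-0.36, 0.01, 0.03]] + [[-0.02, -0.03, 0.04],[-1.01, -1.32, 1.85],[0.08, 0.10, -0.14]] + [[0.00, -0.0, -0.00],[0.0, -0.00, -0.0],[0.00, -0.0, -0.00]]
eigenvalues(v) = [-2.33, -1.48, -0.0]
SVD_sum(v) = [[-2.18, 0.47, -0.32], [0.76, -0.16, 0.11], [-0.30, 0.06, -0.04]] + [[-0.17, -0.43, 0.58], [-0.49, -1.20, 1.62], [0.02, 0.05, -0.06]] + [[0.00, 0.00, 0.00], [-0.00, -0.0, -0.0], [-0.0, -0.00, -0.0]]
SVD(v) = [[-0.94, -0.33, -0.11], [0.33, -0.94, 0.08], [-0.13, 0.04, 0.99]] @ diag([2.4005353503352054, 2.2016183104914573, 0.0026166199140888785]) @ [[0.97, -0.21, 0.14], [0.24, 0.58, -0.78], [-0.08, -0.79, -0.61]]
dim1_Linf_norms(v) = [2.35, 1.73, 0.28]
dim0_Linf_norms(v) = [2.35, 1.36, 1.73]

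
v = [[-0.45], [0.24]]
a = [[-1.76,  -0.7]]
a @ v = [[0.62]]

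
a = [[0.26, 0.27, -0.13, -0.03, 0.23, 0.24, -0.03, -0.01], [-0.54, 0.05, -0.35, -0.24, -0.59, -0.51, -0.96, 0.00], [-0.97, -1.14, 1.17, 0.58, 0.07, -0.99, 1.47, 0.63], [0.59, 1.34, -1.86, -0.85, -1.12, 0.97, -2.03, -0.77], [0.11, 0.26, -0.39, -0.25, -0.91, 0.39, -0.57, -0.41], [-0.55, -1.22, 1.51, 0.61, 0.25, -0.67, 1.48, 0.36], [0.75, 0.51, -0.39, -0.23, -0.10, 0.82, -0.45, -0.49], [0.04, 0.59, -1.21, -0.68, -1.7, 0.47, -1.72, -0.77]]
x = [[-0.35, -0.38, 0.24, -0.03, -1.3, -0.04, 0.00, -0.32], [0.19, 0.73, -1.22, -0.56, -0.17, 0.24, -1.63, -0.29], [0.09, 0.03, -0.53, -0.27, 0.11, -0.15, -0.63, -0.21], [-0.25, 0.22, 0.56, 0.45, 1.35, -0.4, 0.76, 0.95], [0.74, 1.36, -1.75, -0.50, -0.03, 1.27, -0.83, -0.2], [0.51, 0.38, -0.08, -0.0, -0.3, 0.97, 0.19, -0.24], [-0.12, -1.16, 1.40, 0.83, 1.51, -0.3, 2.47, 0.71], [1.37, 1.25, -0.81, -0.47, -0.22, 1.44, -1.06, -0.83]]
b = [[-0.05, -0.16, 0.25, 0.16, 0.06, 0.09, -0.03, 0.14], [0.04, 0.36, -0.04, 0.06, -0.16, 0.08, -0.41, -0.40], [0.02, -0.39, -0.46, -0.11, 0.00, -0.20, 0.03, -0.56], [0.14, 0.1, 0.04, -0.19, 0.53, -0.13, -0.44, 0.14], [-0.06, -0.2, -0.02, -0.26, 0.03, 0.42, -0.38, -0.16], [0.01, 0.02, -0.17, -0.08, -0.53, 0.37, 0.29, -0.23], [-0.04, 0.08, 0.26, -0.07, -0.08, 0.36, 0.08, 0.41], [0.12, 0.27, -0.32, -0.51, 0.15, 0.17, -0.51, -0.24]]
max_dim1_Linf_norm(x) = 2.47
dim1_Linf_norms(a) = [0.27, 0.96, 1.47, 2.03, 0.91, 1.51, 0.82, 1.72]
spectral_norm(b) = 1.26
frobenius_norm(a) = 6.57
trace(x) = 2.88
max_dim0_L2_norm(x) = 3.4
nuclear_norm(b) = 4.44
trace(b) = -0.10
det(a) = -0.00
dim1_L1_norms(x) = [2.66, 5.03, 2.02, 4.94, 6.68, 2.67, 8.5, 7.45]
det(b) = 0.00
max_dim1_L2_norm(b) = 0.9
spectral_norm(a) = 6.13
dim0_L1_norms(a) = [3.81, 5.38, 7.01, 3.47, 4.97, 5.06, 8.71, 3.44]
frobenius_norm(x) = 6.56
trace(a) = -2.17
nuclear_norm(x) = 11.79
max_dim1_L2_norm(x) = 3.6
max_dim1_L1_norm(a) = 9.53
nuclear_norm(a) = 9.76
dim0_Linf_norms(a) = [0.97, 1.34, 1.86, 0.85, 1.7, 0.99, 2.03, 0.77]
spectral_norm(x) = 5.63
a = b @ x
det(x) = 0.00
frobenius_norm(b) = 2.05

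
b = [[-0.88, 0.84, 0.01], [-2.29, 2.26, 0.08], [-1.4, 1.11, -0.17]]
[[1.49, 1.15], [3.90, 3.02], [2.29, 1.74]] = b@[[-0.66,  -0.70],[1.09,  0.64],[-0.92,  -0.31]]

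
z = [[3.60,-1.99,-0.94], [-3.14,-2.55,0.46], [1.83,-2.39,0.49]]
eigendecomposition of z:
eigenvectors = [[-0.3, -0.70, 0.29], [-0.87, 0.31, -0.12], [-0.39, -0.65, 0.95]]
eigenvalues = [-3.42, 3.61, 1.35]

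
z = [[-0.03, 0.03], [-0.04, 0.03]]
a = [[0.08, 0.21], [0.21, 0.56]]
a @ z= [[-0.01,0.01],  [-0.03,0.02]]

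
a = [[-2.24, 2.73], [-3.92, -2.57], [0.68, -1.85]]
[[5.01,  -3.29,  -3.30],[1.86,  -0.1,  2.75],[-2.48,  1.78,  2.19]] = a @ [[-1.09, 0.53, 0.06], [0.94, -0.77, -1.16]]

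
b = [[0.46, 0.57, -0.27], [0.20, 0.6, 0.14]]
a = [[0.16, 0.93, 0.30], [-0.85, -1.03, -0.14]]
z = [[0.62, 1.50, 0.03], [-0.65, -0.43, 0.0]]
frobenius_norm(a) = 1.67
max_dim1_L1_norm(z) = 2.15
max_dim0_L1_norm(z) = 1.93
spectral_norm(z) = 1.75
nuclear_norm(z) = 2.16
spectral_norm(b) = 0.96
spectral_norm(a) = 1.61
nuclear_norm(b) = 1.29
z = a + b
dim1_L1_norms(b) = [1.3, 0.94]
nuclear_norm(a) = 2.04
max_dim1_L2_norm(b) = 0.78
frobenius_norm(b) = 1.01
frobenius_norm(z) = 1.80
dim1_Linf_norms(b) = [0.57, 0.6]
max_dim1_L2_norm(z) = 1.62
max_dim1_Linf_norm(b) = 0.6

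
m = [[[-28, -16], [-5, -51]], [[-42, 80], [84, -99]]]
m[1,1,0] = 84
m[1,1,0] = 84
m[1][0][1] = 80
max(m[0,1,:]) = -5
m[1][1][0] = 84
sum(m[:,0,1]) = 64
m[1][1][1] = -99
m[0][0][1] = -16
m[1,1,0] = 84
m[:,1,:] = [[-5, -51], [84, -99]]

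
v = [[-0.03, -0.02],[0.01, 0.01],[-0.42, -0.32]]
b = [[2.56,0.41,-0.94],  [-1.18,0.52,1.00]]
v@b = [[-0.05, -0.02, 0.01], [0.01, 0.01, 0.00], [-0.7, -0.34, 0.07]]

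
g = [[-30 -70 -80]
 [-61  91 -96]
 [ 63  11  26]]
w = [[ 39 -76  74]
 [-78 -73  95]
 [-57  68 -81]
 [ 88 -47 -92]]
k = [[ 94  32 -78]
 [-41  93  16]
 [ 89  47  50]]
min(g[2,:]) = 11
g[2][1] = 11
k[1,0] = -41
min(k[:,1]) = 32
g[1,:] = [-61, 91, -96]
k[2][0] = 89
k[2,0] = 89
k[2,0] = 89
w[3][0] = 88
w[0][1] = -76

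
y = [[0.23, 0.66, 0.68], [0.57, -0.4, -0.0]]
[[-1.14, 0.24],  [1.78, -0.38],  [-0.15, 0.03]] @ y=[[-0.13,-0.85,-0.78], [0.19,1.33,1.21], [-0.02,-0.11,-0.1]]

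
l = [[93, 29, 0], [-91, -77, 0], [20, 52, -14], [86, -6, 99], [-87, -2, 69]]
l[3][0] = 86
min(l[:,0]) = -91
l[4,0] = -87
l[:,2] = [0, 0, -14, 99, 69]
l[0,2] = 0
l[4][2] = 69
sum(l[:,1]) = -4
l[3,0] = 86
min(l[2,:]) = -14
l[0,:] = [93, 29, 0]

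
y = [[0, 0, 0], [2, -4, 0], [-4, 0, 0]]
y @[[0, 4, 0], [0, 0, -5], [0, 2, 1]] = [[0, 0, 0], [0, 8, 20], [0, -16, 0]]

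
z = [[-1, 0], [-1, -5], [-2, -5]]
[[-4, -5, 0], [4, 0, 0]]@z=[[9, 25], [-4, 0]]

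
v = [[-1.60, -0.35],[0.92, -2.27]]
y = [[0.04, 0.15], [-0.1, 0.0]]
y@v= [[0.07,-0.35],[0.16,0.03]]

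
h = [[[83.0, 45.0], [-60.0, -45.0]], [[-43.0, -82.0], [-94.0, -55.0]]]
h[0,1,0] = -60.0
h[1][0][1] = -82.0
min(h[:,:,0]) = -94.0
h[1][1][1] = -55.0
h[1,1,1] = -55.0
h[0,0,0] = 83.0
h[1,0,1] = -82.0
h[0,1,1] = -45.0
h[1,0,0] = -43.0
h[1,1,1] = -55.0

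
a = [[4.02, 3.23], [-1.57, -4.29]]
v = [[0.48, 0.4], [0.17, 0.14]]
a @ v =[[2.48, 2.06], [-1.48, -1.23]]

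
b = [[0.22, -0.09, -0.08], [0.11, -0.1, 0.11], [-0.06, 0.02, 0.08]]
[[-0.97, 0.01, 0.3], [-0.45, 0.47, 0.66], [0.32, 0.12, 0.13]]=b @ [[-3.13, -0.77, 3.14],  [2.22, -3.58, 1.04],  [1.08, 1.78, 3.77]]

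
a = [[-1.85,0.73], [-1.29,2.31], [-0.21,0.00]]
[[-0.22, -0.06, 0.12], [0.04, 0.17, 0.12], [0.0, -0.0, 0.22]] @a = [[0.46, -0.30], [-0.32, 0.42], [-0.05, 0.00]]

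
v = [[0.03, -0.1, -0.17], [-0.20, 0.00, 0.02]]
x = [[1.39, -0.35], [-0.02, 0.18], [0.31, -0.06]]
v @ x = [[-0.01,-0.02], [-0.27,0.07]]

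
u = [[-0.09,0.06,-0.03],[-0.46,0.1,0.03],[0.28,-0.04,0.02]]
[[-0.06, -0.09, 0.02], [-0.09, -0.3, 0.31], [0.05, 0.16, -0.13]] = u @ [[0.01,0.45,-0.54], [-0.94,-0.89,0.19], [0.25,0.02,1.26]]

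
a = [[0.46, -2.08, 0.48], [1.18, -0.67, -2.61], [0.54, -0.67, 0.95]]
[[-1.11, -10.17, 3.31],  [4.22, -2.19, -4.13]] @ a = [[-10.72,6.9,29.16],[-2.87,-4.54,3.82]]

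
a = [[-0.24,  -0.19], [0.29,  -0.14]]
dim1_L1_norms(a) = [0.43, 0.43]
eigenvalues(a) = [(-0.19+0.23j), (-0.19-0.23j)]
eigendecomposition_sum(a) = [[-0.12+0.09j, (-0.1-0.08j)], [0.14+0.12j, -0.07+0.14j]] + [[(-0.12-0.09j),-0.10+0.08j],[0.14-0.12j,(-0.07-0.14j)]]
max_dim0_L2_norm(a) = 0.38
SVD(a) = [[-0.67,0.75], [0.75,0.67]] @ diag([0.37681523541893397, 0.23539387918162463]) @ [[1.0, 0.06], [0.06, -1.00]]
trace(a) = -0.38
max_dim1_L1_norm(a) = 0.43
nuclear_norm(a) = 0.61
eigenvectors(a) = [[0.13-0.61j, 0.13+0.61j], [-0.78+0.00j, -0.78-0.00j]]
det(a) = 0.09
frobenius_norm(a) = 0.44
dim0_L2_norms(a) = [0.38, 0.24]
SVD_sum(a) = [[-0.25, -0.01], [0.28, 0.02]] + [[0.01,-0.18], [0.01,-0.16]]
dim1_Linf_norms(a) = [0.24, 0.29]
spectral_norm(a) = 0.38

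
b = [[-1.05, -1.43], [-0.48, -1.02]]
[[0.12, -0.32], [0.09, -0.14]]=b@[[0.02, 0.33], [-0.10, -0.02]]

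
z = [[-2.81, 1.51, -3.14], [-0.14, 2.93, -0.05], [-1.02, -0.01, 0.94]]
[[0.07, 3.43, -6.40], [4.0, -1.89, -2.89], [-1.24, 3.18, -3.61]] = z@[[0.99, -2.44, 2.76], [1.41, -0.75, -0.87], [-0.23, 0.73, -0.85]]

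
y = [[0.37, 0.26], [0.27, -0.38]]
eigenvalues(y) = [0.45, -0.46]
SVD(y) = [[0.09, 1.00], [1.0, -0.09]] @ diag([0.46625512676861974, 0.45211299114488895]) @ [[0.64, -0.76], [0.76, 0.64]]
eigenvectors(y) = [[0.95, -0.30], [0.31, 0.95]]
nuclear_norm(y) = 0.92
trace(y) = -0.01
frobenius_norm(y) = 0.65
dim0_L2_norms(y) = [0.46, 0.46]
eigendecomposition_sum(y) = [[0.41, 0.13], [0.13, 0.04]] + [[-0.04, 0.13], [0.14, -0.42]]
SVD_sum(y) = [[0.03, -0.03],[0.30, -0.36]] + [[0.34,0.29], [-0.03,-0.02]]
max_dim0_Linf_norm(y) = 0.38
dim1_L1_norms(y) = [0.63, 0.65]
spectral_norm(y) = 0.47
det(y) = -0.21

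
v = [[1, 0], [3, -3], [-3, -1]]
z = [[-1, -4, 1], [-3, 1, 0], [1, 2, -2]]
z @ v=[[-16, 11], [0, -3], [13, -4]]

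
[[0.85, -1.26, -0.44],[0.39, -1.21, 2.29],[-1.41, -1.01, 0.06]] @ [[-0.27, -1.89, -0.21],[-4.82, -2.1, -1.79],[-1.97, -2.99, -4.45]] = [[6.71, 2.36, 4.03],[1.22, -5.04, -8.11],[5.13, 4.61, 1.84]]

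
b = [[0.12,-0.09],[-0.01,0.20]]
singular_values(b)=[0.23, 0.1]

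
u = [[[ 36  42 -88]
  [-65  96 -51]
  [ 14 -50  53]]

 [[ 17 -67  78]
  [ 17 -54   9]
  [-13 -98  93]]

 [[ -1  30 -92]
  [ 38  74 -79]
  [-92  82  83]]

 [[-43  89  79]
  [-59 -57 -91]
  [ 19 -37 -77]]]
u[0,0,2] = -88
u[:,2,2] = [53, 93, 83, -77]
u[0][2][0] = 14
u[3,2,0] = 19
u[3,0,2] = 79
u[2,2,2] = 83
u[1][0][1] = -67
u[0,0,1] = 42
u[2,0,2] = -92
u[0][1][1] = 96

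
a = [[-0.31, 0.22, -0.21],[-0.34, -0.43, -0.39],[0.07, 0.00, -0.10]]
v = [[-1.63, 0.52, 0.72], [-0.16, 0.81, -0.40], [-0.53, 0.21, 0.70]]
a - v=[[1.32, -0.3, -0.93], [-0.18, -1.24, 0.01], [0.6, -0.21, -0.80]]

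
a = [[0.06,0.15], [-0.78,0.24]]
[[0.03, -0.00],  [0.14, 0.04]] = a@ [[-0.10, -0.05], [0.24, 0.02]]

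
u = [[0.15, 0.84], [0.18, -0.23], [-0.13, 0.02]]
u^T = [[0.15,0.18,-0.13], [0.84,-0.23,0.02]]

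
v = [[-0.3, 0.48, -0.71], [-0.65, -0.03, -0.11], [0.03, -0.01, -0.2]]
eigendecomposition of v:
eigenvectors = [[0.16-0.64j, 0.16+0.64j, 0.13+0.00j], [0.75+0.00j, 0.75-0.00j, (0.83+0j)], [(-0.03+0j), -0.03-0.00j, 0.54+0.00j]]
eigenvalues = [(-0.16+0.56j), (-0.16-0.56j), (-0.21+0j)]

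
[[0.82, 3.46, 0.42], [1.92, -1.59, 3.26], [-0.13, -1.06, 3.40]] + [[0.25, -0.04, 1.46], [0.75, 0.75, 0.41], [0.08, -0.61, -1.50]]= [[1.07, 3.42, 1.88], [2.67, -0.84, 3.67], [-0.05, -1.67, 1.90]]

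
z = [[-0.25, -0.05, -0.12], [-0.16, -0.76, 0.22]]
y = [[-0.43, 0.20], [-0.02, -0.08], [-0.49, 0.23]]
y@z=[[0.08,  -0.13,  0.10], [0.02,  0.06,  -0.02], [0.09,  -0.15,  0.11]]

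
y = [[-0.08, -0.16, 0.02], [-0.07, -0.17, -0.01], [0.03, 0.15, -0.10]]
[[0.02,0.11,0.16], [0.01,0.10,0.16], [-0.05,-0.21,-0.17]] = y@[[0.06, 0.74, 0.05], [-0.11, -0.95, -0.99], [0.31, 0.86, 0.19]]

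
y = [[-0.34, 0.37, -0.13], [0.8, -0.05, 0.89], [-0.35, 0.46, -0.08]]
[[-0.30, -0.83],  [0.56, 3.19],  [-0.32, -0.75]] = y @ [[0.74, 0.70], [-0.15, -0.58], [-0.04, 2.92]]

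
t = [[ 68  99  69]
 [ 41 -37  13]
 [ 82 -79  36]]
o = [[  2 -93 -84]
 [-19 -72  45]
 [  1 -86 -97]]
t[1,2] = 13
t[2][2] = 36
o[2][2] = -97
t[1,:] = [41, -37, 13]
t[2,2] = 36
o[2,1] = -86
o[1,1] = -72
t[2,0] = 82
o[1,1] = -72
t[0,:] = [68, 99, 69]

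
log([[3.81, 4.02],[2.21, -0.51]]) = [[1.47+0.65j, 0.53-1.72j], [0.29-0.94j, 0.91+2.49j]]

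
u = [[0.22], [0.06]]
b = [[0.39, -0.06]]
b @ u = [[0.08]]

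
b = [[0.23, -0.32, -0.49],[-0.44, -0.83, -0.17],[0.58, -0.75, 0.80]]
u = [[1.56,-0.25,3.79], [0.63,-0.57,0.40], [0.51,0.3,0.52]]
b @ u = [[-0.09, -0.02, 0.49], [-1.30, 0.53, -2.09], [0.84, 0.52, 2.31]]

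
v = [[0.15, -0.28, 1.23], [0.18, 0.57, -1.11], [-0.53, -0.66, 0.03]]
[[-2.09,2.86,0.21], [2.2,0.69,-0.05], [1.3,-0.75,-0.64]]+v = [[-1.94, 2.58, 1.44], [2.38, 1.26, -1.16], [0.77, -1.41, -0.61]]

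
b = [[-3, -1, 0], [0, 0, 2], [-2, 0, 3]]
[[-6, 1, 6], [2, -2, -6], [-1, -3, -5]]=b@[[2, 0, -2], [0, -1, 0], [1, -1, -3]]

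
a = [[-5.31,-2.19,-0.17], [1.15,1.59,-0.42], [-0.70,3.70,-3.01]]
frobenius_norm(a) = 7.76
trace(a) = -6.73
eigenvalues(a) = [-5.11, -2.3, 0.68]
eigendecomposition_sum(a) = [[-4.91, -1.25, -0.65], [0.67, 0.17, 0.09], [-2.81, -0.71, -0.37]] + [[-0.33,  -0.60,  0.43], [0.30,  0.55,  -0.4], [1.92,  3.48,  -2.52]] + [[-0.07, -0.34, 0.04],[0.18, 0.87, -0.11],[0.19, 0.94, -0.12]]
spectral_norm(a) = 6.17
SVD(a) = [[-0.88, -0.41, -0.25],[0.31, -0.1, -0.94],[0.36, -0.91, 0.22]] @ diag([6.16687626250258, 4.709724822519826, 0.27627750383047617]) @ [[0.77, 0.61, -0.17], [0.57, -0.55, 0.6], [0.27, -0.57, -0.78]]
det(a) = 8.02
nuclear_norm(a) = 11.15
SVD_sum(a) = [[-4.18, -3.30, 0.95], [1.49, 1.18, -0.34], [1.73, 1.37, -0.39]] + [[-1.11, 1.07, -1.17],[-0.27, 0.26, -0.29],[-2.45, 2.36, -2.57]] + [[-0.02, 0.04, 0.05],[-0.07, 0.15, 0.2],[0.02, -0.03, -0.05]]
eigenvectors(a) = [[0.86,-0.17,-0.26], [-0.12,0.15,0.66], [0.49,0.97,0.71]]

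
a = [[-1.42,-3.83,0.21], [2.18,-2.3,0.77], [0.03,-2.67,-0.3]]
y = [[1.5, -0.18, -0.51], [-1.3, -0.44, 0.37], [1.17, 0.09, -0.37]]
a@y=[[3.09, 1.96, -0.77], [7.16, 0.69, -2.25], [3.16, 1.14, -0.89]]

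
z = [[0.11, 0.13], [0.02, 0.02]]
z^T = [[0.11, 0.02], [0.13, 0.02]]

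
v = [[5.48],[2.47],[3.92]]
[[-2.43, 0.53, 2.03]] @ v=[[-4.05]]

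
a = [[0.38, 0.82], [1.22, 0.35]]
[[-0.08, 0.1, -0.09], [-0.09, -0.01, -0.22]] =a@[[-0.05, -0.05, -0.17],[-0.07, 0.15, -0.03]]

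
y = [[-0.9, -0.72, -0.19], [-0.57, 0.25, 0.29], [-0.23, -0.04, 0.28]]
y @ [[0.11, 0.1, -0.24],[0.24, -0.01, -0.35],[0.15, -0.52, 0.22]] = [[-0.30, 0.02, 0.43], [0.04, -0.21, 0.11], [0.01, -0.17, 0.13]]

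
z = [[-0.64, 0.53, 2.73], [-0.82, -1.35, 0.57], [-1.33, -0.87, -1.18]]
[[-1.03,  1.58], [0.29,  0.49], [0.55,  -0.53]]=z@[[0.09, -0.06], [-0.39, -0.08], [-0.28, 0.58]]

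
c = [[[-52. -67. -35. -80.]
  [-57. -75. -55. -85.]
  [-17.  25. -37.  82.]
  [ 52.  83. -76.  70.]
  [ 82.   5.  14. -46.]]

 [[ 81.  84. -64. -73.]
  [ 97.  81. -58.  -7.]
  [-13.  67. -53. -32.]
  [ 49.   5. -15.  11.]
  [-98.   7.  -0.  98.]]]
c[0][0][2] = -35.0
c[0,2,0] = -17.0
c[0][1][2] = -55.0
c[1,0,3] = -73.0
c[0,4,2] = 14.0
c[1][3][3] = 11.0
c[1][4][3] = 98.0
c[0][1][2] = -55.0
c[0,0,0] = -52.0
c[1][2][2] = -53.0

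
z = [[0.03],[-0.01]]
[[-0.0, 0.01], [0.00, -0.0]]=z @ [[-0.15, 0.28]]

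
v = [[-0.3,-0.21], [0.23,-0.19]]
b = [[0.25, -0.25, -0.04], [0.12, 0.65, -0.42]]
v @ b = [[-0.10,-0.06,0.1],[0.03,-0.18,0.07]]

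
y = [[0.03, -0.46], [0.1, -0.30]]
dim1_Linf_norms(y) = [0.46, 0.3]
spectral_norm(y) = 0.56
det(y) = 0.04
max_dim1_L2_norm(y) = 0.46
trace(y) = -0.27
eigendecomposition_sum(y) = [[0.01+0.15j, (-0.23-0.23j)], [(0.05+0.05j), (-0.15-0.01j)]] + [[0.01-0.15j,(-0.23+0.23j)],[0.05-0.05j,-0.15+0.01j]]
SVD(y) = [[-0.83, -0.56], [-0.56, 0.83]] @ diag([0.5550279297888866, 0.06666331190589549]) @ [[-0.15, 0.99],[0.99, 0.15]]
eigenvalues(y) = [(-0.14+0.14j), (-0.14-0.14j)]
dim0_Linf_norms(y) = [0.1, 0.46]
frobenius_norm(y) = 0.56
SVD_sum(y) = [[0.07,  -0.45], [0.05,  -0.31]] + [[-0.04, -0.01], [0.05, 0.01]]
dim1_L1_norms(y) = [0.49, 0.4]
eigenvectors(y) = [[0.91+0.00j, 0.91-0.00j],[0.33-0.27j, (0.33+0.27j)]]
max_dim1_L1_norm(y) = 0.49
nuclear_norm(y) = 0.62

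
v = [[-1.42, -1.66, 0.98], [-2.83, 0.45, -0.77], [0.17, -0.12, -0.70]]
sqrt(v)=[[0.42+1.19j,(-0.48+0.58j),0.29-0.34j], [-0.81+0.99j,(0.94+0.53j),(-0.57+0.22j)], [(0.06-0.06j),(-0.07+0.04j),(0.04+0.86j)]]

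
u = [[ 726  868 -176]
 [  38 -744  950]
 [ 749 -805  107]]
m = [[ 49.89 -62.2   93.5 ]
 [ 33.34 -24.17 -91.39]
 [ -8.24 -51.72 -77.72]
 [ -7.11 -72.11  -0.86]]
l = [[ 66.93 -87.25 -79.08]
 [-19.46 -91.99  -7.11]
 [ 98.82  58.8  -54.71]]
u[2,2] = 107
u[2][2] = 107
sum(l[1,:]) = -118.55999999999999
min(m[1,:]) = -91.39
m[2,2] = -77.72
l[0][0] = 66.93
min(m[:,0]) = -8.24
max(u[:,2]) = 950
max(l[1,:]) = -7.11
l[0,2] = -79.08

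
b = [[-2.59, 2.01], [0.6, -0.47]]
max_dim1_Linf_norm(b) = 2.59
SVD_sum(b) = [[-2.59, 2.01], [0.60, -0.47]] + [[-0.0, -0.0],  [-0.0, -0.00]]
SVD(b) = [[-0.97,0.23],[0.23,0.97]] @ diag([3.365871169402364, 0.0033572289108161615]) @ [[0.79, -0.61],[-0.61, -0.79]]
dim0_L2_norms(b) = [2.66, 2.06]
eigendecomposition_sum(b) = [[-2.59, 2.01], [0.6, -0.47]] + [[-0.0,  -0.0], [-0.0,  -0.0]]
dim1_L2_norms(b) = [3.28, 0.76]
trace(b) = -3.06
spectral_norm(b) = 3.37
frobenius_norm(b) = 3.37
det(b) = 0.01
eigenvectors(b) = [[-0.97, -0.61], [0.23, -0.79]]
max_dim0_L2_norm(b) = 2.66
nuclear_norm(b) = 3.37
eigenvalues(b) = [-3.06, -0.0]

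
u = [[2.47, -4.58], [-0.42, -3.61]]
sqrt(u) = [[(1.59+0.09j), (-1.14+1.36j)], [(-0.1+0.12j), 0.08+1.89j]]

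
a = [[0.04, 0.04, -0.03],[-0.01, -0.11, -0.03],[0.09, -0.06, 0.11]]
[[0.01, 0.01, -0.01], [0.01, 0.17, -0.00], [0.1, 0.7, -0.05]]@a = [[-0.0, -0.0, -0.00], [-0.00, -0.02, -0.01], [-0.01, -0.07, -0.03]]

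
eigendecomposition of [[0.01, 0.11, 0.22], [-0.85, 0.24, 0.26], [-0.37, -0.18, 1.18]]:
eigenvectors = [[(-0.14+0.37j),-0.14-0.37j,0.21+0.00j], [(-0.89+0j),(-0.89-0j),(0.09+0j)], [-0.23+0.06j,(-0.23-0.06j),(0.97+0j)]]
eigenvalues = [(0.17+0.34j), (0.17-0.34j), (1.08+0j)]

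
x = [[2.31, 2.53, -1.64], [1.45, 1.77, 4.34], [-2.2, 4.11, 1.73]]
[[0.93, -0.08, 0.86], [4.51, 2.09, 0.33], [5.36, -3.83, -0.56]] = x @ [[-0.13, 0.93, 0.30], [0.94, -0.61, 0.04], [0.70, 0.42, -0.04]]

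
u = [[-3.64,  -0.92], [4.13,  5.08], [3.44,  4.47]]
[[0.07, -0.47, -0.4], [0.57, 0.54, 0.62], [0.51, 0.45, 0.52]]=u @ [[-0.06, 0.13, 0.10], [0.16, 0.00, 0.04]]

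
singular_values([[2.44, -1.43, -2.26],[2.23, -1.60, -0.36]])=[4.4, 1.19]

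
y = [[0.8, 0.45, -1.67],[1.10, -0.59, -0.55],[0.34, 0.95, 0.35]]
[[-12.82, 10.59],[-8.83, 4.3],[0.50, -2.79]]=y @ [[-5.15, 0.34], [0.41, -0.71], [5.32, -6.37]]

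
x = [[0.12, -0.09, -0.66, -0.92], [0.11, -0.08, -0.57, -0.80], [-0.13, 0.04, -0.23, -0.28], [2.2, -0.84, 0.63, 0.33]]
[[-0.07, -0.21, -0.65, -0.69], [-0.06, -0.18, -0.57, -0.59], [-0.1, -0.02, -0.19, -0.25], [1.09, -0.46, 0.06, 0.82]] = x@[[0.51, 0.04, -0.11, 0.22],  [0.04, 0.8, 0.19, 0.02],  [-0.11, 0.19, 0.61, 0.24],  [0.22, 0.02, 0.24, 0.6]]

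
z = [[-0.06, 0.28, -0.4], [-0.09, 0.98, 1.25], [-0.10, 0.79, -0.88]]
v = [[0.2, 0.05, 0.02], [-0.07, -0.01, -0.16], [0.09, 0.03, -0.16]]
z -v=[[-0.26, 0.23, -0.42], [-0.02, 0.99, 1.41], [-0.19, 0.76, -0.72]]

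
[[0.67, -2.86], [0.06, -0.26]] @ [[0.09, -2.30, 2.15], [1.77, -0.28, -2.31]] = [[-5.00, -0.74, 8.05],[-0.45, -0.07, 0.73]]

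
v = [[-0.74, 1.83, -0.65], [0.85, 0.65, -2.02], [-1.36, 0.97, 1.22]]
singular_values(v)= [2.79, 2.46, 0.0]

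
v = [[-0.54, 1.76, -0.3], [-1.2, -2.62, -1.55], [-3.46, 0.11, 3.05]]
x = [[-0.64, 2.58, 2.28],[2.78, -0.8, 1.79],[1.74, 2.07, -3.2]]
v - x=[[0.10, -0.82, -2.58], [-3.98, -1.82, -3.34], [-5.20, -1.96, 6.25]]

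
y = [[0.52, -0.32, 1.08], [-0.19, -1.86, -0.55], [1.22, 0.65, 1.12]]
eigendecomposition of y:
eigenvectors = [[0.61, -0.75, 0.29], [-0.14, -0.15, 0.90], [0.78, 0.64, -0.33]]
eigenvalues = [1.96, -0.46, -1.72]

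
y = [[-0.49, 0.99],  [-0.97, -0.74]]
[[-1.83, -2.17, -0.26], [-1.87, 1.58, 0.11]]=y@[[2.42, 0.03, 0.06], [-0.65, -2.18, -0.23]]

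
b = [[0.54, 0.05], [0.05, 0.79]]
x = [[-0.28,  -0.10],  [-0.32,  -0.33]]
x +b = [[0.26, -0.05], [-0.27, 0.46]]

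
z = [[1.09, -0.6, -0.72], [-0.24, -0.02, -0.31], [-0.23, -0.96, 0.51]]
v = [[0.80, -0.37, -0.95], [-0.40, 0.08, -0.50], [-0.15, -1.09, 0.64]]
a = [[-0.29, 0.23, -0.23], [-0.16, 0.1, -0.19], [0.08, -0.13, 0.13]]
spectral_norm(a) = 0.54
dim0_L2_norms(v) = [0.91, 1.15, 1.25]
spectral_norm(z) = 1.44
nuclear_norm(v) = 3.16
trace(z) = 1.58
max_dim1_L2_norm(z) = 1.44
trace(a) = -0.06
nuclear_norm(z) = 2.94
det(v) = -0.94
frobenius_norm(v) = 1.93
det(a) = 0.00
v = z + a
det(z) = -0.61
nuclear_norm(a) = 0.66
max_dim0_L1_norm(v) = 2.09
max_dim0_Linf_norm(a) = 0.29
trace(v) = 1.52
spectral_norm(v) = 1.43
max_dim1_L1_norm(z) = 2.41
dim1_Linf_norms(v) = [0.95, 0.5, 1.09]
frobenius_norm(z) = 1.86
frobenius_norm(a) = 0.55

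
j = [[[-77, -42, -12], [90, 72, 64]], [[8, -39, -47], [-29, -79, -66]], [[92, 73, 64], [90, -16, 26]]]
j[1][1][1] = -79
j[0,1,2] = 64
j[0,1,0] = 90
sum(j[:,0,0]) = 23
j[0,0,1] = -42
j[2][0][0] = 92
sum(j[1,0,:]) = -78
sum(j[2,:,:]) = 329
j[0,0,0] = -77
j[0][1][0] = 90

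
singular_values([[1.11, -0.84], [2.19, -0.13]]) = [2.51, 0.68]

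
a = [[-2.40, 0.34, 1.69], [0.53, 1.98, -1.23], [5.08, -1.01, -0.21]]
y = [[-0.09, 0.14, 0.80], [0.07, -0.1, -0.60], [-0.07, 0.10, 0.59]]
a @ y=[[0.12,-0.2,-1.13], [0.18,-0.25,-1.49], [-0.51,0.79,4.55]]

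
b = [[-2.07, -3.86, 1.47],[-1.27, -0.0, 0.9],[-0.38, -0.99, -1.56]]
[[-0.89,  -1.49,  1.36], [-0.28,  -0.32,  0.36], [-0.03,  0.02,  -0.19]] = b @ [[0.16, 0.11, -0.09], [0.11, 0.25, -0.2], [-0.09, -0.2, 0.27]]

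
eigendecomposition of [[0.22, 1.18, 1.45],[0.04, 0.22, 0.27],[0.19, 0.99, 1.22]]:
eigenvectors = [[-0.76,-0.78,-0.48], [-0.14,-0.42,-0.65], [-0.64,0.46,0.60]]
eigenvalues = [1.66, -0.0, -0.0]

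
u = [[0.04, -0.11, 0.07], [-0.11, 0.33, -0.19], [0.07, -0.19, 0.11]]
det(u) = -0.00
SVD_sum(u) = [[0.04, -0.11, 0.07],[-0.11, 0.33, -0.19],[0.07, -0.19, 0.11]] + [[0.0,0.00,0.00], [0.00,0.00,0.0], [0.0,0.00,0.00]] + [[-0.0, 0.00, 0.0], [0.0, -0.00, -0.0], [0.00, -0.00, -0.0]]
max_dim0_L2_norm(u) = 0.4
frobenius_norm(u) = 0.48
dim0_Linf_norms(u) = [0.11, 0.33, 0.19]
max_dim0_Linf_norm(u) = 0.33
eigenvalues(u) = [0.48, 0.01, -0.0]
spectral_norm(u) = 0.48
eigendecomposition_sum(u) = [[0.04, -0.11, 0.07], [-0.11, 0.33, -0.19], [0.07, -0.19, 0.11]] + [[0.0, 0.0, 0.00], [0.00, 0.00, 0.0], [0.00, 0.00, 0.00]] + [[-0.0, 0.0, 0.00], [0.0, -0.0, -0.00], [0.00, -0.00, -0.0]]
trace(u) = 0.48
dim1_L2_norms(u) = [0.14, 0.4, 0.23]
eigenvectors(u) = [[-0.28,0.70,-0.65], [0.83,0.52,0.2], [-0.48,0.48,0.73]]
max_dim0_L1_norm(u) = 0.63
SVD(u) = [[-0.28, -0.7, -0.65], [0.83, -0.52, 0.2], [-0.48, -0.48, 0.73]] @ diag([0.4782660856940942, 0.006346375253416869, 0.004612460947510932]) @ [[-0.28, 0.83, -0.48], [-0.70, -0.52, -0.48], [0.65, -0.2, -0.73]]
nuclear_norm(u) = 0.49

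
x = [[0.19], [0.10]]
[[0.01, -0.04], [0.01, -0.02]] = x@ [[0.06, -0.19]]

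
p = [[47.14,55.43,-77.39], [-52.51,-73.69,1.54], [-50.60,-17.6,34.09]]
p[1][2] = 1.54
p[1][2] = 1.54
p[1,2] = 1.54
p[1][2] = 1.54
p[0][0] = 47.14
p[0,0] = 47.14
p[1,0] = -52.51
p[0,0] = 47.14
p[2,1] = -17.6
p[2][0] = -50.6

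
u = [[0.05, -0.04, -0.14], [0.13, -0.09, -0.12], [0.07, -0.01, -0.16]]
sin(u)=[[0.05, -0.04, -0.14], [0.13, -0.09, -0.12], [0.07, -0.01, -0.16]]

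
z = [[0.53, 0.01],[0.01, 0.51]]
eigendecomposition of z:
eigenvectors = [[0.92, -0.38], [0.38, 0.92]]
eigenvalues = [0.53, 0.51]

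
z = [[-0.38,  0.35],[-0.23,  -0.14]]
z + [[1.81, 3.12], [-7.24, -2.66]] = [[1.43, 3.47], [-7.47, -2.8]]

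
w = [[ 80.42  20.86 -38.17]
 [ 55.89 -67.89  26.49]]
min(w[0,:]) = -38.17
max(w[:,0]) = 80.42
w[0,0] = 80.42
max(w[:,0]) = 80.42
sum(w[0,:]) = 63.11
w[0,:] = [80.42, 20.86, -38.17]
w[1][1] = -67.89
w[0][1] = 20.86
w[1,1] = -67.89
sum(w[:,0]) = 136.31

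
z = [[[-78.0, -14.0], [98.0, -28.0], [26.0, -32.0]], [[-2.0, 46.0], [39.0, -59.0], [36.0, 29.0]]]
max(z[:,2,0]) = 36.0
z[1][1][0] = 39.0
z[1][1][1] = -59.0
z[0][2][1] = -32.0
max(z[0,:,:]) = 98.0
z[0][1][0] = 98.0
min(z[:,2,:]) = -32.0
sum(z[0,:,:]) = -28.0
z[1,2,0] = 36.0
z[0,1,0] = 98.0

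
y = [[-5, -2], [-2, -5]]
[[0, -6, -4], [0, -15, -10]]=y @ [[0, 0, 0], [0, 3, 2]]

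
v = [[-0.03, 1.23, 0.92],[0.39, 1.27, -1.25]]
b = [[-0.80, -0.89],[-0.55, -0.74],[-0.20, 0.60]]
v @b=[[-0.84, -0.33], [-0.76, -2.04]]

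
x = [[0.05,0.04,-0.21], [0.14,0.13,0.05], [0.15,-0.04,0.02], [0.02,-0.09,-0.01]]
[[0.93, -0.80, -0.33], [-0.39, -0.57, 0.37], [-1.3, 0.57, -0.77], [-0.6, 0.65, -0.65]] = x @ [[-6.44,1.55,-3.76], [5.79,-7.14,6.17], [-4.88,2.83,1.86]]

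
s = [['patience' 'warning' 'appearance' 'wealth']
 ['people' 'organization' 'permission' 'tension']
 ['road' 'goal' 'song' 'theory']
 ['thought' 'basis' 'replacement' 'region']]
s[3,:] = ['thought', 'basis', 'replacement', 'region']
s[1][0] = 'people'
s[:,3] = ['wealth', 'tension', 'theory', 'region']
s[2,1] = 'goal'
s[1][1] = 'organization'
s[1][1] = 'organization'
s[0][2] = 'appearance'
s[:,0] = ['patience', 'people', 'road', 'thought']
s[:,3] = ['wealth', 'tension', 'theory', 'region']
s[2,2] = 'song'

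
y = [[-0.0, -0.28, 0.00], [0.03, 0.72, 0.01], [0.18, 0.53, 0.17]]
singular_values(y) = [0.95, 0.19, 0.01]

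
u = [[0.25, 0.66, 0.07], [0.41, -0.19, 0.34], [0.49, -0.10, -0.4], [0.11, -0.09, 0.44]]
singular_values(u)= [0.72, 0.7, 0.67]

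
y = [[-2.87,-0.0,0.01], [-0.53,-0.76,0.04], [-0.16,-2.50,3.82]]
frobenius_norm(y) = 5.47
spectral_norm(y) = 4.60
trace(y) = 0.19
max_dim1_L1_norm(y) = 6.48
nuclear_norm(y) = 8.11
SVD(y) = [[-0.05, 0.98, 0.18], [-0.11, 0.18, -0.98], [-0.99, -0.07, 0.1]] @ diag([4.596447524688597, 2.9112221306203594, 0.6021261155026555]) @ [[0.08, 0.56, -0.83], [-1.00, 0.01, -0.09], [-0.04, 0.83, 0.56]]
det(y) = 8.06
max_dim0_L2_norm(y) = 3.82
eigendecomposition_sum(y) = [[-2.87,0.01,0.00], [-0.72,0.0,0.00], [-0.34,0.0,0.0]] + [[0.0, -0.0, 0.00], [0.18, -0.74, 0.01], [0.10, -0.41, 0.0]] + [[0.00, -0.0, 0.01], [0.0, -0.02, 0.03], [0.07, -2.09, 3.82]]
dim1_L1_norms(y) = [2.88, 1.33, 6.48]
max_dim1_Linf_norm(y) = 3.82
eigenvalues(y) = [-2.87, -0.74, 3.8]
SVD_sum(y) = [[-0.02,-0.13,0.19], [-0.04,-0.28,0.41], [-0.36,-2.55,3.77]] + [[-2.85,0.04,-0.25], [-0.51,0.01,-0.04], [0.2,-0.00,0.02]] + [[-0.00, 0.09, 0.06], [0.02, -0.49, -0.33], [-0.00, 0.05, 0.03]]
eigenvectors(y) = [[-0.96,0.00,0.00], [-0.24,0.88,0.01], [-0.11,0.48,1.0]]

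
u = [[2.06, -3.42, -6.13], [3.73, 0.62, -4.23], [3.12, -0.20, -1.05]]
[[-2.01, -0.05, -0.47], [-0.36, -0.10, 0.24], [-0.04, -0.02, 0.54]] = u @ [[0.07, -0.00, 0.22], [0.29, -0.02, 0.02], [0.19, 0.02, 0.14]]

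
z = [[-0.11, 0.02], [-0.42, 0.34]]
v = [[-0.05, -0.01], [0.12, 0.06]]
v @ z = [[0.01, -0.0], [-0.04, 0.02]]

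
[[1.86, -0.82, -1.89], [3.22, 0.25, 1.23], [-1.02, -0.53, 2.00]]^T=[[1.86, 3.22, -1.02], [-0.82, 0.25, -0.53], [-1.89, 1.23, 2.0]]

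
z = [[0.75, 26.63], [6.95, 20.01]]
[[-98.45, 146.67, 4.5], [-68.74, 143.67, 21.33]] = z@ [[0.82,5.24,2.81], [-3.72,5.36,0.09]]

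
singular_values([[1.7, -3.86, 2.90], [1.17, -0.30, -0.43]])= [5.13, 1.22]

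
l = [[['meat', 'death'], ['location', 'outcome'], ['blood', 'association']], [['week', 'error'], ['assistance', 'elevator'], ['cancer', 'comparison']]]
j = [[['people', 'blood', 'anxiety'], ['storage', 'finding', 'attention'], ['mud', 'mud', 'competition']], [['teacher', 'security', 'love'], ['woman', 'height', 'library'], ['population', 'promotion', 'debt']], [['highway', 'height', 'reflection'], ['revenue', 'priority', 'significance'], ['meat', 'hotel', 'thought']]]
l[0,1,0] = 'location'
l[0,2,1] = 'association'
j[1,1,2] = 'library'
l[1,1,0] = 'assistance'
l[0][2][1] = 'association'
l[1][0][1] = 'error'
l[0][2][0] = 'blood'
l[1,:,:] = [['week', 'error'], ['assistance', 'elevator'], ['cancer', 'comparison']]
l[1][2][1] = 'comparison'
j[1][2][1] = 'promotion'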